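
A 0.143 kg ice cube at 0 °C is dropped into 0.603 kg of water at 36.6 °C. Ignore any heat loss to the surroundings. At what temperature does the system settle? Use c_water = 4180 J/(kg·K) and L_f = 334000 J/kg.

Net heat exchanged in the isolated system is zero:
melt ice: 0.143·334000 = 47762
  meltwater 0→T: 0.143·4180·T = 597.74 T
  water cools: 0.603·4180·(T − 36.6) = 2520.5(T − 36.6)
3118.3 T = 92252 − 47762 = 44490
T ≈ 14.27 °C (positive, so assuming full melt was valid).

T_f ≈ 14.3 °C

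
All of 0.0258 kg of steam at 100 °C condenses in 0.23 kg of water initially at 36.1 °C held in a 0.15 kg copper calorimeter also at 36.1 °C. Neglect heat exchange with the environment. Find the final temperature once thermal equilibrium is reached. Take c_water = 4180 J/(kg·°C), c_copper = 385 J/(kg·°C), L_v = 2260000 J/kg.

T_f ≈ 94.0 °C

Sum of m c ΔT and latent-heat terms is zero:
condense steam: −0.0258·2260000 = −58308; condensate cools 100→T: 0.0258·4180·(T − 100) = 107.84(T − 100); water warms: 0.23·4180·(T − 36.1) = 961.4(T − 36.1); cup: 57.75(T − 36.1)
1127 T = 58308 + 10784 + 36791 = 105884
T ≈ 93.95 °C, under the boiling point, so the assumption holds.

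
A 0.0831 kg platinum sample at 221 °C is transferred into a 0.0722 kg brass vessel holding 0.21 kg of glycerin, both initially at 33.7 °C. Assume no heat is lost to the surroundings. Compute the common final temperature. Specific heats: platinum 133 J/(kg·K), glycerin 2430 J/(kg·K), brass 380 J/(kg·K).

T_f ≈ 37.5 °C

Conservation of energy gives ΣQ = 0:
0.0831*133*(T − 221) + 0.21*2430*(T − 33.7) + 0.0722*380*(T − 33.7) = 0
548.79 T = 20564
T = 20564/548.79 ≈ 37.47 °C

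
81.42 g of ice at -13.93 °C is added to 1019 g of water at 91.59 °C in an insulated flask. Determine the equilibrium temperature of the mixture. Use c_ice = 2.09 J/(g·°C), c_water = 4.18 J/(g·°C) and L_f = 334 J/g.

T_f ≈ 78.4 °C

Let T be the final temperature. ΣQ_i = 0:
warm ice to 0 °C: 81.42×2.09×(0 − (-13.93)) = 2370.4
  latent heat to melt: 81.42×334 = 27194
  warm the meltwater: 340.34 T
  water: 4259.4(T − 91.59)
4599.8 T = 390120 − 29565 = 360556
T ≈ 78.39 °C (positive, so assuming full melt was valid).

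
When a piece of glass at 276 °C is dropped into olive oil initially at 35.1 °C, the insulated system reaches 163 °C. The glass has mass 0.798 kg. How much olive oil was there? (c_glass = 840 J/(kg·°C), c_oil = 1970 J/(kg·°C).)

m ≈ 0.301 kg

Let T be the final temperature. ΣQ_i = 0:
0.798·840·(163 − 276) + m·1970·(163 − 35.1) = 0
251963 m = 75746
m = 75746/251963 ≈ 0.3006 kg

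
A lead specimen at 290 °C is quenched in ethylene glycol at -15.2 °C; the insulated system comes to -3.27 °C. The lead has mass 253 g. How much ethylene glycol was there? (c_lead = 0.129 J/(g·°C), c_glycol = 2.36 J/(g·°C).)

m ≈ 340 g

Taking heat into each body as positive, Σ m c ΔT = 0:
253·0.129·(-3.27 − 290) + m·2.36·(-3.27 − (-15.2)) = 0
28.15 m = 9571.5
m = 9571.5/28.15 ≈ 340 g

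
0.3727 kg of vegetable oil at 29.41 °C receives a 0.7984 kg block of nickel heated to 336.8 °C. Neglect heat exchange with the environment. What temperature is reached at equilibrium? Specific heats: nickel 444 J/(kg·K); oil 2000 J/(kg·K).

T_f ≈ 128.5 °C

Let T be the final temperature. ΣQ_i = 0:
0.7984·444·(T − 336.8) + 0.3727·2000·(T − 29.41) = 0
354.49(T − 336.8) + 745.4(T − 29.41) = 0
1099.9 T = 141314
T = 141314 / 1099.9 = 128 °C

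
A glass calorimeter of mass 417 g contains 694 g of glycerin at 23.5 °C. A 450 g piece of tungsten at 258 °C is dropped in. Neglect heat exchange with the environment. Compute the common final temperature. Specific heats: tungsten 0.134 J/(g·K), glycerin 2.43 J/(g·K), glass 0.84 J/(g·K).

T_f ≈ 30.2 °C

T_f = Σ m_i c_i T_i / Σ m_i c_i:
T_f = (60.3·258 + 1686.4·23.5 + 350.28·23.5) / (60.3 + 1686.4 + 350.28)
    = 63420 / 2097 ≈ 30.24 °C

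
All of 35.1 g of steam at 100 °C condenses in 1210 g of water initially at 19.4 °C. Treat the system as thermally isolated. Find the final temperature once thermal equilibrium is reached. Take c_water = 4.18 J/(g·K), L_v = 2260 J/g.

T_f ≈ 36.9 °C

Sum of m c ΔT and latent-heat terms is zero:
latent heat released on condensation: 35.1×2260 = 79326
  condensed water 100 °C→T: 146.72(T − 100)
  water warms: 1210×4.18×(T − 19.4) = 5057.8(T − 19.4)
5204.5 T = 79326 + 14672 + 98121 = 192119
T ≈ 36.91 °C (< 100 °C, so full condensation is consistent).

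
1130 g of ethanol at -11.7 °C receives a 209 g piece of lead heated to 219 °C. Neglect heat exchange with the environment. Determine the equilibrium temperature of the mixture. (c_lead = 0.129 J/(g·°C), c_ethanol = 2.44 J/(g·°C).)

|Q_lead| = |Q_ethanol|:
209×0.129×(219 − T) = 1130×2.44×(T − (-11.7))
26.96(219 − T) = 2757.2(T − (-11.7))
2784.2 T = -26355  ⇒  T ≈ -9.47 °C

T_f ≈ -9.5 °C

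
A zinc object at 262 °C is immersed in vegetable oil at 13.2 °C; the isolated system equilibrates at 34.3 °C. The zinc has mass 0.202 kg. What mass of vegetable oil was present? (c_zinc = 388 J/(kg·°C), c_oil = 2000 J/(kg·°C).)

m ≈ 0.423 kg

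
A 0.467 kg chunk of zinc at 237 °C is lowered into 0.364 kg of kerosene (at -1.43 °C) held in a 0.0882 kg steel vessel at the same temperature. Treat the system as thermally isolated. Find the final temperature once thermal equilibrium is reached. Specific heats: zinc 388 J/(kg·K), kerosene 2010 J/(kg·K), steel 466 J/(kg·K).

Taking heat into each body as positive, Σ m c ΔT = 0:
0.467·388·(T − 237) + 0.364·2010·(T − (-1.43)) + 0.0882·466·(T − (-1.43)) = 0
181.2(T − 237) + 731.64(T − (-1.43)) + 41.1(T − (-1.43)) = 0
(181.2 + 731.64 + 41.1) T = 181.2·237 + 731.64·(-1.43) + 41.1·(-1.43)
T = 41838 / 953.94 = 43.9 °C

T_f ≈ 43.9 °C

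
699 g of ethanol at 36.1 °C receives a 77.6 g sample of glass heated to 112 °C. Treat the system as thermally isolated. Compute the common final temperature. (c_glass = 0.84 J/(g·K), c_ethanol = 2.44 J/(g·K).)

T_f ≈ 38.9 °C

|Q_glass| = |Q_ethanol|:
77.6*0.84*(112 − T) = 699*2.44*(T − 36.1)
65.18(112 − T) = 1705.6(T − 36.1)
1770.7 T = 68871  ⇒  T ≈ 38.89 °C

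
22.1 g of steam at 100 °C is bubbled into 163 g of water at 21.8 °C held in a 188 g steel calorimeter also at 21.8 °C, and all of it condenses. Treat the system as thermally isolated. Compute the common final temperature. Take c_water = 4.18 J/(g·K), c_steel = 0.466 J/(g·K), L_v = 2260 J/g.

T_f ≈ 88.2 °C

Conservation of energy gives ΣQ = 0:
condense steam: −22.1×2260 = −49946
  condensed water 100 °C→T: 92.38(T − 100)
  water warms: 163×4.18×(T − 21.8) = 681.34(T − 21.8)
  cup: 87.61(T − 21.8)
861.33 T = 49946 + 9237.8 + 16763 = 75947
T ≈ 88.17 °C, under the boiling point, so the assumption holds.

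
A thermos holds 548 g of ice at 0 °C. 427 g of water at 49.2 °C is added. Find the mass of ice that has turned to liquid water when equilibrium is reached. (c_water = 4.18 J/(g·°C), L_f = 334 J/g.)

m_melted ≈ 263 g

Water can give up m c ΔT = 427×4.18×49.2 = 87815 J before reaching 0 °C.
Fully melting the ice requires m_ice L_f = 548×334 = 183032 J.
Since 87815 < 183032 J, not all the ice melts; equilibrium is at 0 °C.
m_melted×334 = 87815  ⇒  m_melted ≈ 262.9 g.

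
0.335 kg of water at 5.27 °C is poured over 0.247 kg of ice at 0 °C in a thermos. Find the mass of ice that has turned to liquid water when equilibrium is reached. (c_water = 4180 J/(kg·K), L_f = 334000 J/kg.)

m_melted ≈ 0.0221 kg

Water can give up m c ΔT = 0.335·4180·5.27 = 7379.6 J before reaching 0 °C.
To melt every bit of ice: 0.247·334000 = 82498 J.
That's not enough to melt it all — equilibrium is at 0 °C with ice remaining.
m_melted·334000 = 7379.6  ⇒  m_melted ≈ 0.02209 kg.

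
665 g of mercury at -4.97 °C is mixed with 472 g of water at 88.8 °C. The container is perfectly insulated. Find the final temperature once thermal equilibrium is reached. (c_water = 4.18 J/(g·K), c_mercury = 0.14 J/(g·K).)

T_f ≈ 84.6 °C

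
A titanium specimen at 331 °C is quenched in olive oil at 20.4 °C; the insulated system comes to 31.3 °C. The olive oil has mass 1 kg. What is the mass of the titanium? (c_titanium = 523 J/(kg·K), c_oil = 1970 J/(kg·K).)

m ≈ 0.137 kg

Let T be the final temperature. ΣQ_i = 0:
m·523·(31.3 − 331) + 1·1970·(31.3 − 20.4) = 0
-156743 m = -21473
m = -21473/-156743 ≈ 0.137 kg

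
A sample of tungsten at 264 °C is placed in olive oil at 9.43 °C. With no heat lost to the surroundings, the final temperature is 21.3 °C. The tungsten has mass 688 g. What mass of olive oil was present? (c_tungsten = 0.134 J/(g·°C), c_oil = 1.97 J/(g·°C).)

Taking heat into each body as positive, Σ m c ΔT = 0:
688×0.134×(21.3 − 264) + m×1.97×(21.3 − 9.43) = 0
23.38 m = 22375
m = 22375/23.38 ≈ 956.9 g

m ≈ 957 g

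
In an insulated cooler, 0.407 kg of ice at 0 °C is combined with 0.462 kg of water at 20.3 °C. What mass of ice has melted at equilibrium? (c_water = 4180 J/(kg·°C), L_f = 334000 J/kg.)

Water can give up m c ΔT = 0.462×4180×20.3 = 39203 J before reaching 0 °C.
Melting all 0.407 kg of ice would need 0.407×334000 = 135938 J.
That's not enough to melt it all — equilibrium is at 0 °C with ice remaining.
m_melted×334000 = 39203  ⇒  m_melted ≈ 0.1174 kg.

m_melted ≈ 0.117 kg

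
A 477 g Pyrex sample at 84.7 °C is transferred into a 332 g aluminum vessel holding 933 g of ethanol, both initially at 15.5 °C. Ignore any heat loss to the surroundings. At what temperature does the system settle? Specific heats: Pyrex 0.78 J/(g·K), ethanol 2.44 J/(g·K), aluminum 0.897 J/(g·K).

T_f ≈ 24.2 °C

Conservation of energy gives ΣQ = 0:
477*0.78*(T − 84.7) + 933*2.44*(T − 15.5) + 332*0.897*(T − 15.5) = 0
372.06(T − 84.7) + 2276.5(T − 15.5) + 297.8(T − 15.5) = 0
(372.06 + 2276.5 + 297.8) T = 372.06*84.7 + 2276.5*15.5 + 297.8*15.5
T = 71416 / 2946.4 = 24.2 °C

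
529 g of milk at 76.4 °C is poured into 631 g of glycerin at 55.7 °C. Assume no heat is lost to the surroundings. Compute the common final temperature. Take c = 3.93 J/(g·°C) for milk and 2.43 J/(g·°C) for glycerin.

T_f ≈ 67.6 °C

T_f = Σ m_i c_i T_i / Σ m_i c_i:
T_f = (2079·76.4 + 1533.3·55.7) / (2079 + 1533.3)
    = 244240 / 3612.3 ≈ 67.61 °C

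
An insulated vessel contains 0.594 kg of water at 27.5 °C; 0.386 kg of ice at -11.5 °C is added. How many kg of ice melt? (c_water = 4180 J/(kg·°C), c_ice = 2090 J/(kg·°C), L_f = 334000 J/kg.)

m_melted ≈ 0.177 kg

Cooling the water to 0 °C releases 0.594×4180×27.5 = 68280 J.
Of that, 0.386×2090×11.5 = 9277.5 J goes to bring the ice to 0 °C, leaving 59003 J.
Fully melting the ice requires m_ice L_f = 0.386×334000 = 128924 J.
Since 59003 < 128924 J, not all the ice melts; equilibrium is at 0 °C.
m_melted×334000 = 59003  ⇒  m_melted ≈ 0.1767 kg.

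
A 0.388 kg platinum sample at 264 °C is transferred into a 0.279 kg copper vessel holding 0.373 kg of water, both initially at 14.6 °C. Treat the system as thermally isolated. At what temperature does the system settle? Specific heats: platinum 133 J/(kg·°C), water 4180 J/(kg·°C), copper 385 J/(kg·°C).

T_f ≈ 22.1 °C

Energy conservation, ΣQ = 0:
0.388·133·(T − 264) + 0.373·4180·(T − 14.6) + 0.279·385·(T − 14.6) = 0
51.6(T − 264) + 1559.1(T − 14.6) + 107.42(T − 14.6) = 0
(51.6 + 1559.1 + 107.42) T = 51.6·264 + 1559.1·14.6 + 107.42·14.6
T = 37955 / 1718.2 = 22.1 °C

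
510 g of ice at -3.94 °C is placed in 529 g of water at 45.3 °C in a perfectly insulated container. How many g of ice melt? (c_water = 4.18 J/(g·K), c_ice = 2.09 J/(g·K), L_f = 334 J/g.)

Cooling the water to 0 °C releases 529·4.18·45.3 = 100168 J.
Of that, 510·2.09·3.94 = 4199.6 J goes to bring the ice to 0 °C, leaving 95969 J.
Fully melting the ice requires m_ice L_f = 510·334 = 170340 J.
95969 J < 170340 J, so only part of the ice melts and the system sits at 0 °C.
m_melted·334 = 95969  ⇒  m_melted ≈ 287.3 g.

m_melted ≈ 287 g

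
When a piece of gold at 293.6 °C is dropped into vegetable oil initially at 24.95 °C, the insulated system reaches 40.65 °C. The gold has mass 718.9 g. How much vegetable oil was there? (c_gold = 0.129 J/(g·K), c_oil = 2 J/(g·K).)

m ≈ 747 g

Net heat exchanged in the isolated system is zero:
718.9·0.129·(40.65 − 293.6) + m·2·(40.65 − 24.95) = 0
31.4 m = 23458
m = 23458/31.4 ≈ 747.1 g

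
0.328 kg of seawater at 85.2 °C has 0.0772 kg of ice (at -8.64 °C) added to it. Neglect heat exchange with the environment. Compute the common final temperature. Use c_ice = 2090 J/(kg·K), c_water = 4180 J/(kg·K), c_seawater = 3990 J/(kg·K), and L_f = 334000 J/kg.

T_f ≈ 51.7 °C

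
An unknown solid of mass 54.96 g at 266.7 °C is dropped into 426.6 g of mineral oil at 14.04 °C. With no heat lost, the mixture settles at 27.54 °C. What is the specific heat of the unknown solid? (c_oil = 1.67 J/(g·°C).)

c ≈ 0.732 J/(g·°C)

Heat lost by the unknown solid = heat gained by the oil:
54.96×c×(266.7 − 27.54) = 426.6×1.67×(27.54 − 14.04)
13144 c = 9617.7  ⇒  c ≈ 0.7317 J/(g·°C)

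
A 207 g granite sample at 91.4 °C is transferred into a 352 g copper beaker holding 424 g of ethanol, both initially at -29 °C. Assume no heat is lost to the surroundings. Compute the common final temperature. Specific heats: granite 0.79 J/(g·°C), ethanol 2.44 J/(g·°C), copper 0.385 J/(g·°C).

Energy conservation, ΣQ = 0:
207*0.79*(T − 91.4) + 424*2.44*(T − (-29)) + 352*0.385*(T − (-29)) = 0
163.53(T − 91.4) + 1034.6(T − (-29)) + 135.52(T − (-29)) = 0
(163.53 + 1034.6 + 135.52) T = 163.53*91.4 + 1034.6*(-29) + 135.52*(-29)
T = -18986/1333.6 ≈ -14.24 °C

T_f ≈ -14.2 °C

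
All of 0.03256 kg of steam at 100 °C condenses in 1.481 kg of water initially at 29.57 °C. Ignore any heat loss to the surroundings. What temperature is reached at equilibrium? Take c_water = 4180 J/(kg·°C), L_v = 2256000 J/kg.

Sum of m c ΔT and latent-heat terms is zero:
steam→water at 100 °C releases m L_v = 0.03256·2256000 = 73455
  condensed water 100 °C→T: 136.1(T − 100)
  original water: 6190.6(T − 29.57)
6326.7 T = 73455 + 13610 + 183055 = 270121
T ≈ 42.70 °C, under the boiling point, so the assumption holds.

T_f ≈ 42.7 °C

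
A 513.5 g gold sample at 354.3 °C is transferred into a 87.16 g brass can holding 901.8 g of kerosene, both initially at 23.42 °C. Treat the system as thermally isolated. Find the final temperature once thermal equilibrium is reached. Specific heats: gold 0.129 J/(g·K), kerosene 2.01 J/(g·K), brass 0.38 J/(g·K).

Taking heat into each body as positive, Σ m c ΔT = 0:
513.5*0.129*(T − 354.3) + 901.8*2.01*(T − 23.42) + 87.16*0.38*(T − 23.42) = 0
1912 T = 66697
T ≈ 34.88 °C

T_f ≈ 34.9 °C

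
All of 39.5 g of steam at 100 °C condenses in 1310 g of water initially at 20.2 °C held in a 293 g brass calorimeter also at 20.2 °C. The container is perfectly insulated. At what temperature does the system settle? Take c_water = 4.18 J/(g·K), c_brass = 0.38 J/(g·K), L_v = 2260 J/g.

T_f ≈ 38.0 °C

Conservation of energy gives ΣQ = 0:
condense steam: −39.5·2260 = −89270
  condensed water 100 °C→T: 165.11(T − 100)
  water warms: 1310·4.18·(T − 20.2) = 5475.8(T − 20.2)
  brass cup: 293·0.38·(T − 20.2) = 111.34(T − 20.2)
5752.2 T = 89270 + 16511 + 112860 = 218641
T ≈ 38.01 °C (< 100 °C, so full condensation is consistent).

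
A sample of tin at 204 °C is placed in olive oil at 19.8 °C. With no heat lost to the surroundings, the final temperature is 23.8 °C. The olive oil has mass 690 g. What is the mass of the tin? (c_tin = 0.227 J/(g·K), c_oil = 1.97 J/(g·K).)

m ≈ 133 g

Heat lost by the tin = heat gained by the oil:
m×0.227×(204 − 23.8) = 690×1.97×(23.8 − 19.8)
40.91 m = 5437.2  ⇒  m ≈ 132.9 g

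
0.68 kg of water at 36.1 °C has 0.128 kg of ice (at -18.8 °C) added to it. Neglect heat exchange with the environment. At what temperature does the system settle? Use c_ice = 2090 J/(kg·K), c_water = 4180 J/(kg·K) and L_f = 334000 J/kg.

T_f ≈ 16.2 °C

Taking heat into each body as positive, Σ m c ΔT = 0:
warm ice to 0 °C: 0.128·2090·(0 − (-18.8)) = 5029.4
  fusion: m_ice L_f = 0.128·334000 = 42752
  warm the meltwater: 535.04 T
  water: 2842.4(T − 36.1)
3377.4 T = 102611 − 47781 = 54829
T ≈ 16.23 °C. Since T > 0 °C, the all-ice-melts assumption holds.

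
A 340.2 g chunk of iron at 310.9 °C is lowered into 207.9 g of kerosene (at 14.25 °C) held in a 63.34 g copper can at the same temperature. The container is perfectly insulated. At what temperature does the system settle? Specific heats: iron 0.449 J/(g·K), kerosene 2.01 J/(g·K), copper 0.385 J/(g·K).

T_f ≈ 90.4 °C

T_f = Σ m_i c_i T_i / Σ m_i c_i:
T_f = (152.75·310.9 + 417.88·14.25 + 24.39·14.25) / (152.75 + 417.88 + 24.39)
    = 53792 / 595.01 ≈ 90.40 °C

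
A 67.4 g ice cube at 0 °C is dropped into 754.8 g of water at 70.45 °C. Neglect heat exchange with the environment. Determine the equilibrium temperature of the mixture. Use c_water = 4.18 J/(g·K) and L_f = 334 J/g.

T_f ≈ 58.1 °C

Sum of m c ΔT and latent-heat terms is zero:
fusion: m_ice L_f = 67.4×334 = 22512; meltwater 0→T: 67.4×4.18×T = 281.73 T; water: 3155.1(T − 70.45)
3436.8 T = 222274 − 22512 = 199763
T ≈ 58.12 °C. Since T > 0 °C, the all-ice-melts assumption holds.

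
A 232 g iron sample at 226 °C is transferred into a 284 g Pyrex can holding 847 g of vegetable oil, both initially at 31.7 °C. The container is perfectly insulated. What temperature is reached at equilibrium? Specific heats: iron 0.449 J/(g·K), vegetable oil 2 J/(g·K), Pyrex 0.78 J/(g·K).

Energy conservation, ΣQ = 0:
232·0.449·(T − 226) + 847·2·(T − 31.7) + 284·0.78·(T − 31.7) = 0
2019.7 T = 84264
T = 84264/2019.7 ≈ 41.72 °C

T_f ≈ 41.7 °C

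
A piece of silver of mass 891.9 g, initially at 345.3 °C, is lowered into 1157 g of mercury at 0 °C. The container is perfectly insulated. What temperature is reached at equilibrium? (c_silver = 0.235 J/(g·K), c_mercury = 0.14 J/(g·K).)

With ΣQ=0 the equilibrium temperature is the m·c-weighted mean:
T_f = (209.6*345.3 + 161.98*0) / (209.6 + 161.98)
    = 72374 / 371.58 ≈ 194.77 °C

T_f ≈ 194.8 °C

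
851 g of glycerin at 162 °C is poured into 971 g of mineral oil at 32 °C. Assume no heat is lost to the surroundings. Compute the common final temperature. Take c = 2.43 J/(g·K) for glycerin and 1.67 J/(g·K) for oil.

T_f ≈ 104.9 °C

Set heat shed by the hot body equal to heat absorbed by the cold body:
851*2.43*(162 − T) = 971*1.67*(T − 32)
2067.9(162 − T) = 1621.6(T − 32)
3689.5 T = 386895  ⇒  T ≈ 104.86 °C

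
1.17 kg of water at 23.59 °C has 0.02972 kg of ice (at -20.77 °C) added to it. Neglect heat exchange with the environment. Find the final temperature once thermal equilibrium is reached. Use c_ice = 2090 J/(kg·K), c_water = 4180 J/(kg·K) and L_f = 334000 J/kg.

Heat gained plus heat lost sum to zero:
warm ice to 0 °C: 0.02972×2090×(0 − (-20.77)) = 1290.1
  melt ice: 0.02972×334000 = 9926.5
  meltwater 0→T: 0.02972×4180×T = 124.23 T
  water: 4890.6(T − 23.59)
5014.8 T = 115369 − 11217 = 104153
T ≈ 20.77 °C — above 0 °C, consistent with complete melting.

T_f ≈ 20.8 °C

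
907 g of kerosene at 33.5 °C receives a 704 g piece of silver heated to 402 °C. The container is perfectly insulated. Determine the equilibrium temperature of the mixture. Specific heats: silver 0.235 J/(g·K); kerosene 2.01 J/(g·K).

Setting the total heat transfer to zero:
704×0.235×(T − 402) + 907×2.01×(T − 33.5) = 0
(165.44 + 1823.1) T = 165.44×402 + 1823.1×33.5
T = 127580/1988.5 ≈ 64.16 °C

T_f ≈ 64.2 °C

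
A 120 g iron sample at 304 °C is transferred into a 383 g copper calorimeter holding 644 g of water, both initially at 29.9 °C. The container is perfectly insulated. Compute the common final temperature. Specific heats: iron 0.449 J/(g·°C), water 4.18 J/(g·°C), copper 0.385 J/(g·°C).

T_f ≈ 35.0 °C

T_f = Σ m_i c_i T_i / Σ m_i c_i:
T_f = (53.88*304 + 2691.9*29.9 + 147.46*29.9) / (53.88 + 2691.9 + 147.46)
    = 101277 / 2893.3 ≈ 35.00 °C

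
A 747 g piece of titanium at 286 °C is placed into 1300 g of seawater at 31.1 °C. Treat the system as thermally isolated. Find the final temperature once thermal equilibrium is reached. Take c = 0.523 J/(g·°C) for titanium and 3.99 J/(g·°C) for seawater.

T_f ≈ 49.0 °C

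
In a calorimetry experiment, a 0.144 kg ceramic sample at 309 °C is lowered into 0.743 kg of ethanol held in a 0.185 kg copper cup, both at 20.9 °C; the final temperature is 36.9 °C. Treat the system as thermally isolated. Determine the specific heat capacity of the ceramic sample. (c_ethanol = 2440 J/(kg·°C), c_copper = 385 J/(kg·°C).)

c ≈ 769 J/(kg·°C)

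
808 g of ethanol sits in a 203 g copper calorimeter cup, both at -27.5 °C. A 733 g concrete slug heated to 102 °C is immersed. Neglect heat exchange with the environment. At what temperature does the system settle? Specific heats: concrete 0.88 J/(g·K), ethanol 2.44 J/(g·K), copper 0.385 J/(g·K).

Taking heat into each body as positive, Σ m c ΔT = 0:
733*0.88*(T − 102) + 808*2.44*(T − (-27.5)) + 203*0.385*(T − (-27.5)) = 0
2694.7 T = 9428
T ≈ 3.50 °C

T_f ≈ 3.5 °C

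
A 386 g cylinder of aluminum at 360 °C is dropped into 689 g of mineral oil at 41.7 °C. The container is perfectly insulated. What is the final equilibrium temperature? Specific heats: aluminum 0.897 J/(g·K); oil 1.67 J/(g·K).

T_f ≈ 115.3 °C

|Q_aluminum| = |Q_oil|:
386×0.897×(360 − T) = 689×1.67×(T − 41.7)
346.24(360 − T) = 1150.6(T − 41.7)
1496.9 T = 172628  ⇒  T ≈ 115.33 °C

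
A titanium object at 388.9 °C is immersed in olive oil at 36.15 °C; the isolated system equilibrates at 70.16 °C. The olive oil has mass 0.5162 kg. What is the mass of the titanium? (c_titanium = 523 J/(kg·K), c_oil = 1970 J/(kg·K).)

m ≈ 0.207 kg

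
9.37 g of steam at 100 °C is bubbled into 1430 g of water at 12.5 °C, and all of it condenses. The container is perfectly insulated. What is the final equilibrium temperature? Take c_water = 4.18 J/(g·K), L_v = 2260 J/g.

Let T be the final temperature. ΣQ_i = 0:
condense steam: −9.37×2260 = −21176; condensate cools 100→T: 9.37×4.18×(T − 100) = 39.17(T − 100); original water: 5977.4(T − 12.5)
6016.6 T = 21176 + 3916.7 + 74718 = 99810
T ≈ 16.59 °C (< 100 °C, so full condensation is consistent).

T_f ≈ 16.6 °C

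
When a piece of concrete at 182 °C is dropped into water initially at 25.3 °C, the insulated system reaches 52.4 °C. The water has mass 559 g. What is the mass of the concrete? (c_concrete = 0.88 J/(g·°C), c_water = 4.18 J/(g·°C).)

Let T be the final temperature. ΣQ_i = 0:
m×0.88×(52.4 − 182) + 559×4.18×(52.4 − 25.3) = 0
-114.05 m = -63322
m = -63322/-114.05 ≈ 555.2 g

m ≈ 555 g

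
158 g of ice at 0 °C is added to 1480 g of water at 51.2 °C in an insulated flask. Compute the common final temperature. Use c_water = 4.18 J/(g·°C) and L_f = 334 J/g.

T_f ≈ 38.6 °C

Heat gained plus heat lost sum to zero:
fusion: m_ice L_f = 158·334 = 52772
  warm the meltwater: 660.44 T
  water cools: 1480·4.18·(T − 51.2) = 6186.4(T − 51.2)
6846.8 T = 316744 − 52772 = 263972
T ≈ 38.55 °C. Since T > 0 °C, the all-ice-melts assumption holds.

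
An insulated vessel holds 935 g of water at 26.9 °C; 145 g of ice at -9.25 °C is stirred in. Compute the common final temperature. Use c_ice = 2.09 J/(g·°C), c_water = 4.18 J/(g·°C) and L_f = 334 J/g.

T_f ≈ 11.9 °C

Sum of m c ΔT and latent-heat terms is zero:
ice -9.25→0 °C: 145·2.09·9.25 = 2803.2
  fusion: m_ice L_f = 145·334 = 48430
  warm the meltwater: 606.1 T
  water: 3908.3(T − 26.9)
4514.4 T = 105133 − 51233 = 53900
T ≈ 11.94 °C. Since T > 0 °C, the all-ice-melts assumption holds.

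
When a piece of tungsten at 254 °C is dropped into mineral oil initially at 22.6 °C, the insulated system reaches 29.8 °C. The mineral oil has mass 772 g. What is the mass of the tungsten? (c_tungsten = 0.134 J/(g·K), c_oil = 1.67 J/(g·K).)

|Q_tungsten| = |Q_oil|:
m×0.134×(254 − 29.8) = 772×1.67×(29.8 − 22.6)
30.04 m = 9282.5  ⇒  m ≈ 309 g

m ≈ 309 g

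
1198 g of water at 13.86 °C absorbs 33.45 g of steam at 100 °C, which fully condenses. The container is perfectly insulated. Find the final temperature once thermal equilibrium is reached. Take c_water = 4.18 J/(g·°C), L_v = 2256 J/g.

T_f ≈ 30.9 °C

Setting the total heat transfer to zero:
steam→water at 100 °C releases m L_v = 33.45·2256 = 75463; condensed water 100 °C→T: 139.82(T − 100); water warms: 1198·4.18·(T − 13.86) = 5007.6(T − 13.86)
5147.5 T = 75463 + 13982 + 69406 = 158851
T ≈ 30.86 °C (< 100 °C, so full condensation is consistent).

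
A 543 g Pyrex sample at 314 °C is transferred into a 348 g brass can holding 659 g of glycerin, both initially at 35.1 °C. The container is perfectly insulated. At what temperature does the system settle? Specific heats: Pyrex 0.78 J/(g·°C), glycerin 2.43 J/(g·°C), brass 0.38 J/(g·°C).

T_f ≈ 89.9 °C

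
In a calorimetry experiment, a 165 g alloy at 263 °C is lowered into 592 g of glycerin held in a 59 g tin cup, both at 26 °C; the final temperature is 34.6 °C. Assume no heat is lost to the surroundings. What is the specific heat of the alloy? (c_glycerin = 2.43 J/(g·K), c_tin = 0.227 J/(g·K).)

c ≈ 0.331 J/(g·K)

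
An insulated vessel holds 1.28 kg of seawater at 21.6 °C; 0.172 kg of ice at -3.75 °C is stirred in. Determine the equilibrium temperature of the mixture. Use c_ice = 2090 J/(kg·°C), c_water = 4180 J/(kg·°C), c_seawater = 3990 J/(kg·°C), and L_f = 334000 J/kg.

T_f ≈ 8.8 °C

Net heat exchanged in the isolated system is zero:
warm ice to 0 °C: 0.172×2090×(0 − (-3.75)) = 1348; latent heat to melt: 0.172×334000 = 57448; warm the meltwater: 718.96 T; seawater: 5107.2(T − 21.6)
5826.2 T = 110316 − 58796 = 51519
T ≈ 8.84 °C. Since T > 0 °C, the all-ice-melts assumption holds.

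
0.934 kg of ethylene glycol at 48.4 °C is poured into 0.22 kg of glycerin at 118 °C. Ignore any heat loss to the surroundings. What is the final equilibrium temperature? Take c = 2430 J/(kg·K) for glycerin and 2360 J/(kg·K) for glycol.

T_f ≈ 62.0 °C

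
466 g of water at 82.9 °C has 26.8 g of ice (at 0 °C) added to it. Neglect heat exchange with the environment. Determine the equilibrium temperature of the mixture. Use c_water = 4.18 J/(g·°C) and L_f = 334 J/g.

Taking heat into each body as positive, Σ m c ΔT = 0:
latent heat to melt: 26.8×334 = 8951.2; meltwater 0→T: 26.8×4.18×T = 112.02 T; water cools: 466×4.18×(T − 82.9) = 1947.9(T − 82.9)
2059.9 T = 161479 − 8951.2 = 152528
T ≈ 74.05 °C — above 0 °C, consistent with complete melting.

T_f ≈ 74.0 °C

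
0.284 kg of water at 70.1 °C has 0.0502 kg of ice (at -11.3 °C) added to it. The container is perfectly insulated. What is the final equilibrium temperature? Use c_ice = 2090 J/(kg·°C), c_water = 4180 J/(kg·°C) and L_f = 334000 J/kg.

Energy conservation, ΣQ = 0:
ice -11.3→0 °C: 0.0502·2090·11.3 = 1185.6
  melt ice: 0.0502·334000 = 16767
  warm the meltwater: 209.84 T
  water cools: 0.284·4180·(T − 70.1) = 1187.1(T − 70.1)
1397 T = 83217 − 17952 = 65265
T ≈ 46.72 °C (positive, so assuming full melt was valid).

T_f ≈ 46.7 °C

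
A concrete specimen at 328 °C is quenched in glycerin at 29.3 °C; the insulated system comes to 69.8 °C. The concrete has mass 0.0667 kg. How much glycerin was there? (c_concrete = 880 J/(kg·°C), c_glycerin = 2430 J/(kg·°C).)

|Q_concrete| = |Q_glycerin|:
0.0667×880×(328 − 69.8) = m×2430×(69.8 − 29.3)
98415 m = 15155  ⇒  m ≈ 0.154 kg

m ≈ 0.154 kg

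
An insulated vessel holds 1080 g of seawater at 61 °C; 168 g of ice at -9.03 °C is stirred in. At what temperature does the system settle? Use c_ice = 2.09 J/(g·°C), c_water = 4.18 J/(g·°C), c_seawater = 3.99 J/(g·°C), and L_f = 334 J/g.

T_f ≈ 40.6 °C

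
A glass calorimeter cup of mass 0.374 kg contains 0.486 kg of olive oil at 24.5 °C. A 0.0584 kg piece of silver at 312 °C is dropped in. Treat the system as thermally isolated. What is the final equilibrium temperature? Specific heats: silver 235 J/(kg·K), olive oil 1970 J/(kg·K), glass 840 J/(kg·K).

With ΣQ=0 the equilibrium temperature is the m·c-weighted mean:
T_f = (13.72·312 + 957.42·24.5 + 314.16·24.5) / (13.72 + 957.42 + 314.16)
    = 35436 / 1285.3 ≈ 27.57 °C

T_f ≈ 27.6 °C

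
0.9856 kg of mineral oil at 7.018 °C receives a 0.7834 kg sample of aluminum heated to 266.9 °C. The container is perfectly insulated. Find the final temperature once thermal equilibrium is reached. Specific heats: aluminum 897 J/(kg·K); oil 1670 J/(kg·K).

Set heat shed by the hot body equal to heat absorbed by the cold body:
0.7834×897×(266.9 − T) = 0.9856×1670×(T − 7.018)
702.71(266.9 − T) = 1646(T − 7.018)
2348.7 T = 199105  ⇒  T ≈ 84.77 °C

T_f ≈ 84.8 °C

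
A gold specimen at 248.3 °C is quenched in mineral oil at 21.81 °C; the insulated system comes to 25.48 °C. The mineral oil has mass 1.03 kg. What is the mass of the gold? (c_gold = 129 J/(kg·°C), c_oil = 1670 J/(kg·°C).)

m ≈ 0.22 kg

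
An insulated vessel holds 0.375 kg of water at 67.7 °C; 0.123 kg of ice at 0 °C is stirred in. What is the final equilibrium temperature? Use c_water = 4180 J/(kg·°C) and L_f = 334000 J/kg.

Setting the total heat transfer to zero:
melt ice: 0.123·334000 = 41082; meltwater 0→T: 0.123·4180·T = 514.14 T; water cools: 0.375·4180·(T − 67.7) = 1567.5(T − 67.7)
2081.6 T = 106120 − 41082 = 65038
T ≈ 31.24 °C. Since T > 0 °C, the all-ice-melts assumption holds.

T_f ≈ 31.2 °C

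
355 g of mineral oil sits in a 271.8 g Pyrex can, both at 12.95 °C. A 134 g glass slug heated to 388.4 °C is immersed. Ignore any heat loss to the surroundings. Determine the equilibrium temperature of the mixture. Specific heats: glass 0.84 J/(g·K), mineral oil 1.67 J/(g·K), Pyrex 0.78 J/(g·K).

With ΣQ=0 the equilibrium temperature is the m·c-weighted mean:
T_f = (112.56×388.4 + 592.85×12.95 + 212×12.95) / (112.56 + 592.85 + 212)
    = 54141 / 917.41 ≈ 59.01 °C

T_f ≈ 59.0 °C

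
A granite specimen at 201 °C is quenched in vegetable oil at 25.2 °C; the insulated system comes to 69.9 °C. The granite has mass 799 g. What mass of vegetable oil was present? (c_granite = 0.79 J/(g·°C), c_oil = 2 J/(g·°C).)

m ≈ 926 g

Heat lost by the granite = heat gained by the oil:
799×0.79×(201 − 69.9) = m×2×(69.9 − 25.2)
89.4 m = 82752  ⇒  m ≈ 925.6 g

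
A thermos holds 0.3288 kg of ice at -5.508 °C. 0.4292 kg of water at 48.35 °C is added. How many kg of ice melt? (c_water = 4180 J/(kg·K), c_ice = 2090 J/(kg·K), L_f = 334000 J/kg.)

m_melted ≈ 0.248 kg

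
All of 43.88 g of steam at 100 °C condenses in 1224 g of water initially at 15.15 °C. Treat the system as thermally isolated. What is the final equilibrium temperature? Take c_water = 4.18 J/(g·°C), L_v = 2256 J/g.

Conservation of energy gives ΣQ = 0:
steam→water at 100 °C releases m L_v = 43.88×2256 = 98993; condensate cools 100→T: 43.88×4.18×(T − 100) = 183.42(T − 100); original water: 5116.3(T − 15.15)
5299.7 T = 98993 + 18342 + 77512 = 194847
T ≈ 36.77 °C, under the boiling point, so the assumption holds.

T_f ≈ 36.8 °C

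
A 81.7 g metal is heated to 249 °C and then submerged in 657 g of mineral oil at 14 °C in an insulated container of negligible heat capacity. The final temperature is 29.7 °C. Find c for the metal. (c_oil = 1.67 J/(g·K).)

Energy conservation, ΣQ = 0:
81.7·c·(29.7 − 249) + 657·1.67·(29.7 − 14) = 0
-17917 c = -17226
c = -17226/-17917 ≈ 0.9614 J/(g·K)

c ≈ 0.961 J/(g·K)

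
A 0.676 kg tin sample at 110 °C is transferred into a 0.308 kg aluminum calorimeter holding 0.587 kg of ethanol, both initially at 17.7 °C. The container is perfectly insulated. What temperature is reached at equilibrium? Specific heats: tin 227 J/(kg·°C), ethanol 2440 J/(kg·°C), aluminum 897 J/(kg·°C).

T_f ≈ 25.3 °C

Conservation of energy gives ΣQ = 0:
0.676×227×(T − 110) + 0.587×2440×(T − 17.7) + 0.308×897×(T − 17.7) = 0
153.45(T − 110) + 1432.3(T − 17.7) + 276.28(T − 17.7) = 0
(153.45 + 1432.3 + 276.28) T = 153.45×110 + 1432.3×17.7 + 276.28×17.7
T = 47121 / 1862 = 25.3 °C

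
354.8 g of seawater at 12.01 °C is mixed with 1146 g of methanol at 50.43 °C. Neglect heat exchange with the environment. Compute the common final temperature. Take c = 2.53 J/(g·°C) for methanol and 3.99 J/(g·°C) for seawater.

Let T be the final temperature. ΣQ_i = 0:
1146×2.53×(T − 50.43) + 354.8×3.99×(T − 12.01) = 0
4315 T = 163218
T = 163218 / 4315 = 37.8 °C

T_f ≈ 37.8 °C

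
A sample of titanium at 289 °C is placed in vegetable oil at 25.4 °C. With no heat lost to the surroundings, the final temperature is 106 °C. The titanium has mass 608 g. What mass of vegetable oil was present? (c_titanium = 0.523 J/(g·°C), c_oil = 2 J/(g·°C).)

m ≈ 361 g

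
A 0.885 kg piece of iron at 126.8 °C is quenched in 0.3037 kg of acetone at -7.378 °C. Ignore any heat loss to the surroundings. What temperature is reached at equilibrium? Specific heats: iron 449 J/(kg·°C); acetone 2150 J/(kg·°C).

Heat lost by the iron equals heat gained by the acetone:
0.885·449·(126.8 − T) = 0.3037·2150·(T − (-7.378))
397.37(126.8 − T) = 652.96(T − (-7.378))
1050.3 T = 45568  ⇒  T ≈ 43.39 °C

T_f ≈ 43.4 °C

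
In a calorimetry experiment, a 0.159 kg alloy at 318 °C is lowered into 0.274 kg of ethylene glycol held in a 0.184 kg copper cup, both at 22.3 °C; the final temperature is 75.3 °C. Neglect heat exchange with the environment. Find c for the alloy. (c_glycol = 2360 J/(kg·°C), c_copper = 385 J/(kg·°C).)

c ≈ 985 J/(kg·°C)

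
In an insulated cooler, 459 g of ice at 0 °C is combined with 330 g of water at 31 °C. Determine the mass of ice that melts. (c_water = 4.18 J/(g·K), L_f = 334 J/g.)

m_melted ≈ 128 g

Water can give up m c ΔT = 330×4.18×31 = 42761 J before reaching 0 °C.
To melt every bit of ice: 459×334 = 153306 J.
Since 42761 < 153306 J, not all the ice melts; equilibrium is at 0 °C.
m_melt = 42761 / L_f = 128 g.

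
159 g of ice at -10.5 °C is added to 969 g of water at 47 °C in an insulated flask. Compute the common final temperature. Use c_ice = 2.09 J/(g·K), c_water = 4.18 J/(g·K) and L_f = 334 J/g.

T_f ≈ 28.4 °C

Energy conservation, ΣQ = 0:
warm ice to 0 °C: 159·2.09·(0 − (-10.5)) = 3489.3
  fusion: m_ice L_f = 159·334 = 53106
  meltwater 0→T: 159·4.18·T = 664.62 T
  water: 4050.4(T − 47)
4715 T = 190370 − 56595 = 133774
T ≈ 28.37 °C. Since T > 0 °C, the all-ice-melts assumption holds.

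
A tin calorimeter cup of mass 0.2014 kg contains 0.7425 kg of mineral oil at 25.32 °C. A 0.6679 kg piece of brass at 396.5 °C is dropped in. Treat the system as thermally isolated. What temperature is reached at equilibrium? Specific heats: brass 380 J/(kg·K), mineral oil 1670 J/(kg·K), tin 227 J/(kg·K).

T_f ≈ 86.5 °C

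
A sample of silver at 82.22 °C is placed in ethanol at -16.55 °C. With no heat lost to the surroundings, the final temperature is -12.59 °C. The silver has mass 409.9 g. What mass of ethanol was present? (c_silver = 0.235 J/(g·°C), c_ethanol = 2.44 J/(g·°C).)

m ≈ 945 g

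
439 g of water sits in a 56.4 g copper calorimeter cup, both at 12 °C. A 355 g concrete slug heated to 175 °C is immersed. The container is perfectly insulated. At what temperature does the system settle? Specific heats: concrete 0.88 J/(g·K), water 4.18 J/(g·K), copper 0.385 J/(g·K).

Conservation of energy gives ΣQ = 0:
355*0.88*(T − 175) + 439*4.18*(T − 12) + 56.4*0.385*(T − 12) = 0
(312.4 + 1835 + 21.71) T = 312.4*175 + 1835*12 + 21.71*12
T = 76951 / 2169.1 = 35.5 °C

T_f ≈ 35.5 °C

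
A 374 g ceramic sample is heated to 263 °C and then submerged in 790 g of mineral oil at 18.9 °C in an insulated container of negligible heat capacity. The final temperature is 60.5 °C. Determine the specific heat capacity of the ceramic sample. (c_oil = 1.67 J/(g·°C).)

c ≈ 0.725 J/(g·°C)

Let T be the final temperature. ΣQ_i = 0:
374·c·(60.5 − 263) + 790·1.67·(60.5 − 18.9) = 0
-75735 c = -54883
c = -54883/-75735 ≈ 0.7247 J/(g·°C)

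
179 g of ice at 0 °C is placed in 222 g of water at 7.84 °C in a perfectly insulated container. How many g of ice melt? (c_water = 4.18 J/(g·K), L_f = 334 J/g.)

Cooling the water to 0 °C releases 222×4.18×7.84 = 7275.2 J.
Melting all 179 g of ice would need 179×334 = 59786 J.
7275.2 J < 59786 J, so only part of the ice melts and the system sits at 0 °C.
m_melted×334 = 7275.2  ⇒  m_melted ≈ 21.78 g.

m_melted ≈ 21.8 g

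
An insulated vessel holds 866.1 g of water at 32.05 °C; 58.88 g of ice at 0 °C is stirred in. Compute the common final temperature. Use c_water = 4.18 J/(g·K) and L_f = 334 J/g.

T_f ≈ 24.9 °C

Net heat exchanged in the isolated system is zero:
melt ice: 58.88×334 = 19666
  meltwater 0→T: 58.88×4.18×T = 246.12 T
  water cools: 866.1×4.18×(T − 32.05) = 3620.3(T − 32.05)
3866.4 T = 116031 − 19666 = 96365
T ≈ 24.92 °C — above 0 °C, consistent with complete melting.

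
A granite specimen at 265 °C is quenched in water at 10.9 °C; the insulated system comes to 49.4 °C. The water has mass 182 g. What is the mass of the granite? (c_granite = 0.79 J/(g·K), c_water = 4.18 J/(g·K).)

Heat gained plus heat lost sum to zero:
m×0.79×(49.4 − 265) + 182×4.18×(49.4 − 10.9) = 0
-170.32 m = -29289
m = -29289/-170.32 ≈ 172 g

m ≈ 172 g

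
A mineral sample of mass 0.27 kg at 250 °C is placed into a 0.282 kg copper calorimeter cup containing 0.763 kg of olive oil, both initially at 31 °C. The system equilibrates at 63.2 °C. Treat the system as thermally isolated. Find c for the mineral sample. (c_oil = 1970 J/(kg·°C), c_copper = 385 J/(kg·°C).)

c ≈ 1030 J/(kg·°C)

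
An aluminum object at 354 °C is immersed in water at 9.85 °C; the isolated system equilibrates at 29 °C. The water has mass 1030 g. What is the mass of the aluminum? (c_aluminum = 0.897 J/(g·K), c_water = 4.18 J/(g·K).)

m ≈ 283 g

Heat gained plus heat lost sum to zero:
m·0.897·(29 − 354) + 1030·4.18·(29 − 9.85) = 0
-291.53 m = -82448
m = -82448/-291.53 ≈ 282.8 g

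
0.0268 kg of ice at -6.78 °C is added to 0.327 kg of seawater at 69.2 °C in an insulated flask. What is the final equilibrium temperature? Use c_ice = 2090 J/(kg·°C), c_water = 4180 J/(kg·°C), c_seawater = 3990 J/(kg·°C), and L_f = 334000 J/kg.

T_f ≈ 57.1 °C

Sum of m c ΔT and latent-heat terms is zero:
ice -6.78→0 °C: 0.0268×2090×6.78 = 379.76
  melt ice: 0.0268×334000 = 8951.2
  meltwater 0→T: 0.0268×4180×T = 112.02 T
  seawater: 1304.7(T − 69.2)
1416.8 T = 90287 − 9331 = 80956
T ≈ 57.14 °C — above 0 °C, consistent with complete melting.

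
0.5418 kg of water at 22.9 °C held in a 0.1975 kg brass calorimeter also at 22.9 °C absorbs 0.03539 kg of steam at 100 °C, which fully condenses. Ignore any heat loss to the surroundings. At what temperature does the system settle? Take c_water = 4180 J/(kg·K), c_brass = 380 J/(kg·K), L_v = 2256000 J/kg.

Heat gained plus heat lost sum to zero:
condense steam: −0.03539·2256000 = −79840
  condensed water 100 °C→T: 147.93(T − 100)
  water warms: 0.5418·4180·(T − 22.9) = 2264.7(T − 22.9)
  brass cup: 0.1975·380·(T − 22.9) = 75.05(T − 22.9)
2487.7 T = 79840 + 14793 + 53581 = 148214
T ≈ 59.58 °C — below 100 °C, confirming all the steam condensed.

T_f ≈ 59.6 °C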